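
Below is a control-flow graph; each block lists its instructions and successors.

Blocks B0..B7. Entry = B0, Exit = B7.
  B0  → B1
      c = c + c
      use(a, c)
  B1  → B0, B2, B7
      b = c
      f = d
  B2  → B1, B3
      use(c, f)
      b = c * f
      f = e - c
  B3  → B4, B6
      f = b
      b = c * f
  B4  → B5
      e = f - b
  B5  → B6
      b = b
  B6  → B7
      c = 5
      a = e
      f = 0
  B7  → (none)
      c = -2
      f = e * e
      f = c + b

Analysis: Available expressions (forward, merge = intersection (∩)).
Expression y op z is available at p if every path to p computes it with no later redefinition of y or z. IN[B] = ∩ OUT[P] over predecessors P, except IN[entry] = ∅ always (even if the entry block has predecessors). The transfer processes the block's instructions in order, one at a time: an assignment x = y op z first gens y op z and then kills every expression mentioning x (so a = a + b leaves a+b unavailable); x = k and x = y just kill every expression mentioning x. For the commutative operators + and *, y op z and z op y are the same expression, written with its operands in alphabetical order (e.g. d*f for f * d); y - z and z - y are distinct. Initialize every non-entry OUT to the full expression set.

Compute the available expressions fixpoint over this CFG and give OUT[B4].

Answer: {c*f, f-b}

Working:
Converged values:
  B0:   IN={}   OUT={}
  B1:   IN={}   OUT={}
  B2:   IN={}   OUT={e-c}
  B3:   IN={e-c}   OUT={c*f, e-c}
  B4:   IN={c*f, e-c}   OUT={c*f, f-b}
  B5:   IN={c*f, f-b}   OUT={c*f}
  B6:   IN={c*f}   OUT={}
  B7:   IN={}   OUT={b+c, e*e}

Merge at B4: IN[B4] = OUT[B3] = {c*f, e-c}
Applying B4's transfer function to that IN value gives OUT[B4] (row B4 above).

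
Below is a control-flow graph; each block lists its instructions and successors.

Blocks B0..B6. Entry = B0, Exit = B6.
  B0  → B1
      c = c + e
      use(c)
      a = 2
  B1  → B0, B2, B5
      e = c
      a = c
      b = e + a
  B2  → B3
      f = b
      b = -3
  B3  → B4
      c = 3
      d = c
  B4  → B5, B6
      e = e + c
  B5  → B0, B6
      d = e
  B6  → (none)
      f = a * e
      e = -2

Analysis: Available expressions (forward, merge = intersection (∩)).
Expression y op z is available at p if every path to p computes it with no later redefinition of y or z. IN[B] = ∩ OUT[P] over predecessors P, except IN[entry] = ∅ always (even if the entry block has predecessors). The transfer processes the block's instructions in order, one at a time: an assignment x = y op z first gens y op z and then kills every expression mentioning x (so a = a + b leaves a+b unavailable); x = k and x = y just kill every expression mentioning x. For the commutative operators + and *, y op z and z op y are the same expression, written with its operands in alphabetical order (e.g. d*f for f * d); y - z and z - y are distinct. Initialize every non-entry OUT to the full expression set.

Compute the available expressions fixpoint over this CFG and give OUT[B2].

Answer: {a+e}

Trace:
Converged values:
  B0: | IN={} | OUT={}
  B1: | IN={} | OUT={a+e}
  B2: | IN={a+e} | OUT={a+e}
  B3: | IN={a+e} | OUT={a+e}
  B4: | IN={a+e} | OUT={}
  B5: | IN={} | OUT={}
  B6: | IN={} | OUT={}

Merge at B2: IN[B2] = OUT[B1] = {a+e}
Applying B2's transfer function to that IN value gives OUT[B2] (row B2 above).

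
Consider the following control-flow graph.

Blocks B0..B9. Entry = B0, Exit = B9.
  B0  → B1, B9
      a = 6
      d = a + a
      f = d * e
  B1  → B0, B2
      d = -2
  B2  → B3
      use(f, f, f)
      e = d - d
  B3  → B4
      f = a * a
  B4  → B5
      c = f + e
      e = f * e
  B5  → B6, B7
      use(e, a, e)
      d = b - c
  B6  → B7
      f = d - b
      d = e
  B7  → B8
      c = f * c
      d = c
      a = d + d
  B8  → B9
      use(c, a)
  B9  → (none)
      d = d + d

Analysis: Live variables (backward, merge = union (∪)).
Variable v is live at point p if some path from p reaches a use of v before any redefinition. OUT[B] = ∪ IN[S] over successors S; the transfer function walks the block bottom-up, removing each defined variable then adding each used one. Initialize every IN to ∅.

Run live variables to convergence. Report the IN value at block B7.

Answer: {c, f}

Working:
Fixpoint table:
  B0:   IN={b, e}   OUT={a, b, d, e, f}
  B1:   IN={a, b, e, f}   OUT={a, b, d, e, f}
  B2:   IN={a, b, d, f}   OUT={a, b, e}
  B3:   IN={a, b, e}   OUT={a, b, e, f}
  B4:   IN={a, b, e, f}   OUT={a, b, c, e, f}
  B5:   IN={a, b, c, e, f}   OUT={b, c, d, e, f}
  B6:   IN={b, c, d, e}   OUT={c, f}
  B7:   IN={c, f}   OUT={a, c, d}
  B8:   IN={a, c, d}   OUT={d}
  B9:   IN={d}   OUT={}

Merge at B7: OUT[B7] = IN[B8] = {a, c, d}
Applying B7's transfer function to that OUT value gives IN[B7] (row B7 above).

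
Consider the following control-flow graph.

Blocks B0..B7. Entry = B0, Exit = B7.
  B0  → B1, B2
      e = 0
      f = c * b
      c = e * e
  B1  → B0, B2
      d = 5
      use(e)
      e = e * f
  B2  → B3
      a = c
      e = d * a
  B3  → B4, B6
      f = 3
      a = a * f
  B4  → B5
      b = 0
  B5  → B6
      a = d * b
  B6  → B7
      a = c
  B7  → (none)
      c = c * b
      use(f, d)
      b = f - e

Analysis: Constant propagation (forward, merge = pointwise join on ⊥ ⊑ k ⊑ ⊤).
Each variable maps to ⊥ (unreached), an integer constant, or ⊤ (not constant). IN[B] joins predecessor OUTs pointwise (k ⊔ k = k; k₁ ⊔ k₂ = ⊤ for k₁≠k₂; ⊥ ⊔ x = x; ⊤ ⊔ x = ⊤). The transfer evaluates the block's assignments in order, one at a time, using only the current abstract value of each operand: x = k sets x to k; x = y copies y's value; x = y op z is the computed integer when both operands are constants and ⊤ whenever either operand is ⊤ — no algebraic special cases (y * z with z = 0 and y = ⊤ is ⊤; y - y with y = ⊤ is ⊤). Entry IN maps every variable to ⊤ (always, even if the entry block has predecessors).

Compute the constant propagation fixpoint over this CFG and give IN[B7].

Fixpoint table:
  B0:  IN=(all ⊤)  OUT={c:0, e:0; rest ⊤}
  B1:  IN={c:0, e:0; rest ⊤}  OUT={c:0, d:5; rest ⊤}
  B2:  IN={c:0; rest ⊤}  OUT={a:0, c:0; rest ⊤}
  B3:  IN={a:0, c:0; rest ⊤}  OUT={a:0, c:0, f:3; rest ⊤}
  B4:  IN={a:0, c:0, f:3; rest ⊤}  OUT={a:0, b:0, c:0, f:3; rest ⊤}
  B5:  IN={a:0, b:0, c:0, f:3; rest ⊤}  OUT={b:0, c:0, f:3; rest ⊤}
  B6:  IN={c:0, f:3; rest ⊤}  OUT={a:0, c:0, f:3; rest ⊤}
  B7:  IN={a:0, c:0, f:3; rest ⊤}  OUT={a:0, f:3; rest ⊤}

Merge at B7: IN[B7] = OUT[B6] = {a: 0, b: ⊤, c: 0, d: ⊤, e: ⊤, f: 3}

Answer: {a: 0, b: ⊤, c: 0, d: ⊤, e: ⊤, f: 3}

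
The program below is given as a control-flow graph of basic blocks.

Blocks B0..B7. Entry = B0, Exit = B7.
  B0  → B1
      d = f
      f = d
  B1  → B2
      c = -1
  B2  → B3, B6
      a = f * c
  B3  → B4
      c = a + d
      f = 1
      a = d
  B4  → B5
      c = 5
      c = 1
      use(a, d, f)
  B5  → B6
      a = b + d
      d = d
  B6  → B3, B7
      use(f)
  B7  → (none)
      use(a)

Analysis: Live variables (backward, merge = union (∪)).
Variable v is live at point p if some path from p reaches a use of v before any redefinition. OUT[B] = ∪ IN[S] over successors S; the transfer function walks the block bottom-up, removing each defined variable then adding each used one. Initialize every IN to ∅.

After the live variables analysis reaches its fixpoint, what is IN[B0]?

Answer: {b, f}

Working:
Per-block solution:
  B0:  IN={b, f}  OUT={b, d, f}
  B1:  IN={b, d, f}  OUT={b, c, d, f}
  B2:  IN={b, c, d, f}  OUT={a, b, d, f}
  B3:  IN={a, b, d}  OUT={a, b, d, f}
  B4:  IN={a, b, d, f}  OUT={b, d, f}
  B5:  IN={b, d, f}  OUT={a, b, d, f}
  B6:  IN={a, b, d, f}  OUT={a, b, d}
  B7:  IN={a}  OUT={}

Merge at B0: OUT[B0] = IN[B1] = {b, d, f}
Applying B0's transfer function to that OUT value gives IN[B0] (row B0 above).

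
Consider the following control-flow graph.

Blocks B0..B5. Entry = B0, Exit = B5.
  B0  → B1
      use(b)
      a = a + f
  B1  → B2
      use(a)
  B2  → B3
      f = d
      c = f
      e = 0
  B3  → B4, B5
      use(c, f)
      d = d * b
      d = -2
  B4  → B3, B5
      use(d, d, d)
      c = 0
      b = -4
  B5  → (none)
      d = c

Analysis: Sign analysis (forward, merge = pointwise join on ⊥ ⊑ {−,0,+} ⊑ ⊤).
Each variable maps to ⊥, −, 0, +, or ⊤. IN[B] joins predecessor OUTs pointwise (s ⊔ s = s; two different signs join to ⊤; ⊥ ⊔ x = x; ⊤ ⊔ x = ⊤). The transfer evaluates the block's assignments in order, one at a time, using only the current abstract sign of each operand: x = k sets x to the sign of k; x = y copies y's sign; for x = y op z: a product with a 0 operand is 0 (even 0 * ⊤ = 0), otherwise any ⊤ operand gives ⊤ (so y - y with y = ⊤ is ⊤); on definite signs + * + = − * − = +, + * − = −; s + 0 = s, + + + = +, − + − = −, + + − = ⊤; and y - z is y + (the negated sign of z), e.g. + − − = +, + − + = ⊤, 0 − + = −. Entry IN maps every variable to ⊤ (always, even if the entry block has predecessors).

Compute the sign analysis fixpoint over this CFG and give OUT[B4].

Per-block solution:
  B0: | IN=(all ⊤) | OUT=(all ⊤)
  B1: | IN=(all ⊤) | OUT=(all ⊤)
  B2: | IN=(all ⊤) | OUT={e:0; rest ⊤}
  B3: | IN={e:0; rest ⊤} | OUT={d:-, e:0; rest ⊤}
  B4: | IN={d:-, e:0; rest ⊤} | OUT={b:-, c:0, d:-, e:0; rest ⊤}
  B5: | IN={d:-, e:0; rest ⊤} | OUT={e:0; rest ⊤}

Merge at B4: IN[B4] = OUT[B3] = {a: ⊤, b: ⊤, c: ⊤, d: -, e: 0, f: ⊤}
Applying B4's transfer function to that IN value gives OUT[B4] (row B4 above).

Answer: {a: ⊤, b: -, c: 0, d: -, e: 0, f: ⊤}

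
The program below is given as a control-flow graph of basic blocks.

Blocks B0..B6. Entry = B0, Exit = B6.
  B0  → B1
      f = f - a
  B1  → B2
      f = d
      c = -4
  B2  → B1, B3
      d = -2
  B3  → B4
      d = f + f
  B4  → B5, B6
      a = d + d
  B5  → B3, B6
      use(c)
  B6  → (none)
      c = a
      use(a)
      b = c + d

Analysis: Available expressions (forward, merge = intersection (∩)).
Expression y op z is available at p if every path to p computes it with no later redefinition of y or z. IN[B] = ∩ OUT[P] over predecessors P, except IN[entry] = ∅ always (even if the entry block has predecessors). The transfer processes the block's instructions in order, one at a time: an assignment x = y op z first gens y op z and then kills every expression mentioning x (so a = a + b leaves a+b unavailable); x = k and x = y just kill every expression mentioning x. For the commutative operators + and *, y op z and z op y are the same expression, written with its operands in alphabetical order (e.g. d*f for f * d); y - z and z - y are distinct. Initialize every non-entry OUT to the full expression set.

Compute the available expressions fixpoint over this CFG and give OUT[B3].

Answer: {f+f}

Trace:
Per-block solution:
  B0: | IN={} | OUT={}
  B1: | IN={} | OUT={}
  B2: | IN={} | OUT={}
  B3: | IN={} | OUT={f+f}
  B4: | IN={f+f} | OUT={d+d, f+f}
  B5: | IN={d+d, f+f} | OUT={d+d, f+f}
  B6: | IN={d+d, f+f} | OUT={c+d, d+d, f+f}

Merge at B3: IN[B3] = OUT[B2] ∩ OUT[B5] = {}
Applying B3's transfer function to that IN value gives OUT[B3] (row B3 above).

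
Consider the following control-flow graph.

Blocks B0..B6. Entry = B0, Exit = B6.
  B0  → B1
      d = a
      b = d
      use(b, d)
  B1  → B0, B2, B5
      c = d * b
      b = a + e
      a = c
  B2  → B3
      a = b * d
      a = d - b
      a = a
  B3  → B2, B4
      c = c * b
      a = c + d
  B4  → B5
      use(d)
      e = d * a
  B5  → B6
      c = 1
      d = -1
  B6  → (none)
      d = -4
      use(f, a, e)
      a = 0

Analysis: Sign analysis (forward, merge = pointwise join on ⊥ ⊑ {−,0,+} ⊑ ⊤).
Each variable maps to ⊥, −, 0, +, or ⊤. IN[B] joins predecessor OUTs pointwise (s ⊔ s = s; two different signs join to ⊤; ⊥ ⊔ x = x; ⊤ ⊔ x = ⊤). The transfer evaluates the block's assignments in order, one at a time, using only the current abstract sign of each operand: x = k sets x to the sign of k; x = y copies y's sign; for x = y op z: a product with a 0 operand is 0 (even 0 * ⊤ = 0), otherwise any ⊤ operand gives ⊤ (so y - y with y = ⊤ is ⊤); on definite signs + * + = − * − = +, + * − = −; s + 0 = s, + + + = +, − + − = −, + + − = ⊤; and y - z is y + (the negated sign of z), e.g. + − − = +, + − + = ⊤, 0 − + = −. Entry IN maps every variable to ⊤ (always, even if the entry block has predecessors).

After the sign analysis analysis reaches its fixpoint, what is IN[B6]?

Answer: {a: ⊤, b: ⊤, c: +, d: -, e: ⊤, f: ⊤}

Derivation:
Fixpoint table:
  B0:  IN=(all ⊤)  OUT=(all ⊤)
  B1:  IN=(all ⊤)  OUT=(all ⊤)
  B2:  IN=(all ⊤)  OUT=(all ⊤)
  B3:  IN=(all ⊤)  OUT=(all ⊤)
  B4:  IN=(all ⊤)  OUT=(all ⊤)
  B5:  IN=(all ⊤)  OUT={c:+, d:-; rest ⊤}
  B6:  IN={c:+, d:-; rest ⊤}  OUT={a:0, c:+, d:-; rest ⊤}

Merge at B6: IN[B6] = OUT[B5] = {a: ⊤, b: ⊤, c: +, d: -, e: ⊤, f: ⊤}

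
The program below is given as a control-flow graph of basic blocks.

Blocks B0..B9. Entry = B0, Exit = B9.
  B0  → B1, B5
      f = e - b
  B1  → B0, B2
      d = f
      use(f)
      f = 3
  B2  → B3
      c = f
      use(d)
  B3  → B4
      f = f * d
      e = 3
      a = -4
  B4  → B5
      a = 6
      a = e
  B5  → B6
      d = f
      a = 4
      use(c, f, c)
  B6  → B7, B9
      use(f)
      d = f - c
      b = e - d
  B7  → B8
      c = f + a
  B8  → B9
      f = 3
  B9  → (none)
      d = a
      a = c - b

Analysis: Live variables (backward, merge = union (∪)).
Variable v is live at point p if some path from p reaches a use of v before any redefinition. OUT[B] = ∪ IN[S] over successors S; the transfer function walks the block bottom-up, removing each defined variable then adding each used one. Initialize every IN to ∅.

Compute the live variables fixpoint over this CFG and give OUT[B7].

Converged values:
  B0:   IN={b, c, e}   OUT={b, c, e, f}
  B1:   IN={b, c, e, f}   OUT={b, c, d, e, f}
  B2:   IN={d, f}   OUT={c, d, f}
  B3:   IN={c, d, f}   OUT={c, e, f}
  B4:   IN={c, e, f}   OUT={c, e, f}
  B5:   IN={c, e, f}   OUT={a, c, e, f}
  B6:   IN={a, c, e, f}   OUT={a, b, c, f}
  B7:   IN={a, b, f}   OUT={a, b, c}
  B8:   IN={a, b, c}   OUT={a, b, c}
  B9:   IN={a, b, c}   OUT={}

Merge at B7: OUT[B7] = IN[B8] = {a, b, c}

Answer: {a, b, c}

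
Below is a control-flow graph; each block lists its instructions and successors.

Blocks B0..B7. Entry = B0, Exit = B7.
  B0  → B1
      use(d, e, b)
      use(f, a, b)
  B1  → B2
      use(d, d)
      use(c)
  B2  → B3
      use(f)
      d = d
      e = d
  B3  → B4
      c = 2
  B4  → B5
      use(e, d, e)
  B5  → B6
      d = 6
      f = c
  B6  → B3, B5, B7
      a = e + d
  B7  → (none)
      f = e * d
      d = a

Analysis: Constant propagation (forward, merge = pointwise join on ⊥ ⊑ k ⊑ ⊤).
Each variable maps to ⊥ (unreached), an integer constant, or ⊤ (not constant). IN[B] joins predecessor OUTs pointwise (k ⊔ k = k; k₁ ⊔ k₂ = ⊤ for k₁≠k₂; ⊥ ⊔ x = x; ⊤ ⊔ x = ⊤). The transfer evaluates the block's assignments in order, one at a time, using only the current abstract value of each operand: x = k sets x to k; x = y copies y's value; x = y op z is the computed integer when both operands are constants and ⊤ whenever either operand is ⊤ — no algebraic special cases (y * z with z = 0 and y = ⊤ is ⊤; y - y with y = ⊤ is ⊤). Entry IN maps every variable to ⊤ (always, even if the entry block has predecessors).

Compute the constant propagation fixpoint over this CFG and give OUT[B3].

Converged values:
  B0:  IN=(all ⊤)  OUT=(all ⊤)
  B1:  IN=(all ⊤)  OUT=(all ⊤)
  B2:  IN=(all ⊤)  OUT=(all ⊤)
  B3:  IN=(all ⊤)  OUT={c:2; rest ⊤}
  B4:  IN={c:2; rest ⊤}  OUT={c:2; rest ⊤}
  B5:  IN={c:2; rest ⊤}  OUT={c:2, d:6, f:2; rest ⊤}
  B6:  IN={c:2, d:6, f:2; rest ⊤}  OUT={c:2, d:6, f:2; rest ⊤}
  B7:  IN={c:2, d:6, f:2; rest ⊤}  OUT={c:2; rest ⊤}

Merge at B3: IN[B3] = OUT[B2] ⊔ OUT[B6] = {a: ⊤, b: ⊤, c: ⊤, d: ⊤, e: ⊤, f: ⊤}
Applying B3's transfer function to that IN value gives OUT[B3] (row B3 above).

Answer: {a: ⊤, b: ⊤, c: 2, d: ⊤, e: ⊤, f: ⊤}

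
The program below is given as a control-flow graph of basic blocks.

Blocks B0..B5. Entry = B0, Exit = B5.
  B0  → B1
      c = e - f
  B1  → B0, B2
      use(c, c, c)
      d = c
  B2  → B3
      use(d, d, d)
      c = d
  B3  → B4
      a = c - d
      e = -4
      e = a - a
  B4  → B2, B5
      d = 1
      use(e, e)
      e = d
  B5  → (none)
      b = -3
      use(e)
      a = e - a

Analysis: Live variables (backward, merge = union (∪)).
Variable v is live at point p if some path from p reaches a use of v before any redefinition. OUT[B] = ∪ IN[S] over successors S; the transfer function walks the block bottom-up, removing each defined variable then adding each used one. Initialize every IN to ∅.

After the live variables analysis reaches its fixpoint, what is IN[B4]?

Fixpoint table:
  B0: | IN={e, f} | OUT={c, e, f}
  B1: | IN={c, e, f} | OUT={d, e, f}
  B2: | IN={d} | OUT={c, d}
  B3: | IN={c, d} | OUT={a, e}
  B4: | IN={a, e} | OUT={a, d, e}
  B5: | IN={a, e} | OUT={}

Merge at B4: OUT[B4] = IN[B2] ⊔ IN[B5] = {a, d, e}
Applying B4's transfer function to that OUT value gives IN[B4] (row B4 above).

Answer: {a, e}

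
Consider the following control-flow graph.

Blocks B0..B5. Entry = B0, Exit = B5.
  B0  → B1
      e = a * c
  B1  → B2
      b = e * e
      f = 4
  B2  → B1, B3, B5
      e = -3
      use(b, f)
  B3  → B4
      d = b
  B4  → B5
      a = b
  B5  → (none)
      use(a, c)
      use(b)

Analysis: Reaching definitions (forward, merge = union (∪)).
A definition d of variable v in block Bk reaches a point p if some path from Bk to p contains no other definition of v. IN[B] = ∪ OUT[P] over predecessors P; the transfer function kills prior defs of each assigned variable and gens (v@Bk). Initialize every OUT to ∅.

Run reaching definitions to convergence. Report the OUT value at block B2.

Answer: {b@B1, e@B2, f@B1}

Derivation:
Per-block solution:
  B0:   IN={}   OUT={e@B0}
  B1:   IN={b@B1, e@B0, e@B2, f@B1}   OUT={b@B1, e@B0, e@B2, f@B1}
  B2:   IN={b@B1, e@B0, e@B2, f@B1}   OUT={b@B1, e@B2, f@B1}
  B3:   IN={b@B1, e@B2, f@B1}   OUT={b@B1, d@B3, e@B2, f@B1}
  B4:   IN={b@B1, d@B3, e@B2, f@B1}   OUT={a@B4, b@B1, d@B3, e@B2, f@B1}
  B5:   IN={a@B4, b@B1, d@B3, e@B2, f@B1}   OUT={a@B4, b@B1, d@B3, e@B2, f@B1}

Merge at B2: IN[B2] = OUT[B1] = {b@B1, e@B0, e@B2, f@B1}
Applying B2's transfer function to that IN value gives OUT[B2] (row B2 above).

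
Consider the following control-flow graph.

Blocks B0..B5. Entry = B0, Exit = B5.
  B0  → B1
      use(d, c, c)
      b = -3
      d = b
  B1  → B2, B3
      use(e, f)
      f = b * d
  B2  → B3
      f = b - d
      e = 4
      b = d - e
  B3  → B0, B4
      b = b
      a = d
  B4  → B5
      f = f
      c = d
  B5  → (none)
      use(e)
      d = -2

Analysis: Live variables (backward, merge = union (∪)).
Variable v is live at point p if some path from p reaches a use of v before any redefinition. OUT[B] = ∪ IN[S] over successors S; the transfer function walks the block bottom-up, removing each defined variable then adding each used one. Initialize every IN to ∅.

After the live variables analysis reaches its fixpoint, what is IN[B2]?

Per-block solution:
  B0: | IN={c, d, e, f} | OUT={b, c, d, e, f}
  B1: | IN={b, c, d, e, f} | OUT={b, c, d, e, f}
  B2: | IN={b, c, d} | OUT={b, c, d, e, f}
  B3: | IN={b, c, d, e, f} | OUT={c, d, e, f}
  B4: | IN={d, e, f} | OUT={e}
  B5: | IN={e} | OUT={}

Merge at B2: OUT[B2] = IN[B3] = {b, c, d, e, f}
Applying B2's transfer function to that OUT value gives IN[B2] (row B2 above).

Answer: {b, c, d}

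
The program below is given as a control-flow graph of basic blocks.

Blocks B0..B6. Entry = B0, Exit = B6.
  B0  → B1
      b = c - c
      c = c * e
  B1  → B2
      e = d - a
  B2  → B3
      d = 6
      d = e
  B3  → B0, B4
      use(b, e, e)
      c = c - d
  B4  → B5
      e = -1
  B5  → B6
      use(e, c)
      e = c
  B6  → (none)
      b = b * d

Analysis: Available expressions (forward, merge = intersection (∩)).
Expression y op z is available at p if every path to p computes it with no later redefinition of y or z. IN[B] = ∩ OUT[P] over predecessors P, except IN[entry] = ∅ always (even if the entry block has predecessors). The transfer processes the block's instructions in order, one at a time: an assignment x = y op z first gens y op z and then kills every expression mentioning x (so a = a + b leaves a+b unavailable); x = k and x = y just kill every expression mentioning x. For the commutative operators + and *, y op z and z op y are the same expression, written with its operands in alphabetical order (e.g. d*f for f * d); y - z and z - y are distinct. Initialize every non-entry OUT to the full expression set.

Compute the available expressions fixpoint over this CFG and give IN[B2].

Answer: {d-a}

Derivation:
Fixpoint table:
  B0: | IN={} | OUT={}
  B1: | IN={} | OUT={d-a}
  B2: | IN={d-a} | OUT={}
  B3: | IN={} | OUT={}
  B4: | IN={} | OUT={}
  B5: | IN={} | OUT={}
  B6: | IN={} | OUT={}

Merge at B2: IN[B2] = OUT[B1] = {d-a}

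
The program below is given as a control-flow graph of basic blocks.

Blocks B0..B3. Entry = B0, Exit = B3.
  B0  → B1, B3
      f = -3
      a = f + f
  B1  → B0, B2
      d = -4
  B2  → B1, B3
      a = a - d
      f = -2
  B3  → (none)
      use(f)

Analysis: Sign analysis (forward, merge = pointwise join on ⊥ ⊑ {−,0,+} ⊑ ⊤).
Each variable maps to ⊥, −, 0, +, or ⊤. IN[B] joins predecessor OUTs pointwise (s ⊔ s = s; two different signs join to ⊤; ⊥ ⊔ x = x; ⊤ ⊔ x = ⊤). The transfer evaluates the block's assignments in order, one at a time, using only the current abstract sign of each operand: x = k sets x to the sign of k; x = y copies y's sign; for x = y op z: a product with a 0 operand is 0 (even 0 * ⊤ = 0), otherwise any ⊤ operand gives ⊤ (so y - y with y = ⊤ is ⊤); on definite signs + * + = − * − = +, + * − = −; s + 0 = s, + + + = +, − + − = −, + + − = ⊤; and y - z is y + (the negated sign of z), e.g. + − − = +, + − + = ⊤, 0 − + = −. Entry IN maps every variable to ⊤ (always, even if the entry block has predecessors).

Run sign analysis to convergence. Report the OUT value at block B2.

Converged values:
  B0:  IN=(all ⊤)  OUT={a:-, f:-; rest ⊤}
  B1:  IN={f:-; rest ⊤}  OUT={d:-, f:-; rest ⊤}
  B2:  IN={d:-, f:-; rest ⊤}  OUT={d:-, f:-; rest ⊤}
  B3:  IN={f:-; rest ⊤}  OUT={f:-; rest ⊤}

Merge at B2: IN[B2] = OUT[B1] = {a: ⊤, b: ⊤, c: ⊤, d: -, e: ⊤, f: -}
Applying B2's transfer function to that IN value gives OUT[B2] (row B2 above).

Answer: {a: ⊤, b: ⊤, c: ⊤, d: -, e: ⊤, f: -}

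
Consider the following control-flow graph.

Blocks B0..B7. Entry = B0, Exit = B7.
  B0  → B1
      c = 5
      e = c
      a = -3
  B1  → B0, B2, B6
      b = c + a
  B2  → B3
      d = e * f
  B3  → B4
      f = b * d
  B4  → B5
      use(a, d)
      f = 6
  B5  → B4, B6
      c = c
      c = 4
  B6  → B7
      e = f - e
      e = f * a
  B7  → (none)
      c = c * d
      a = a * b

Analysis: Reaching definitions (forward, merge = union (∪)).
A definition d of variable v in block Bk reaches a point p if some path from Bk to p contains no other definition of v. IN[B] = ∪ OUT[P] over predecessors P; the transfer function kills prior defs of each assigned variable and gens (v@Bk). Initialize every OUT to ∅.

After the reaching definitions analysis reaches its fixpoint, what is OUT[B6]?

Converged values:
  B0:  IN={a@B0, b@B1, c@B0, e@B0}  OUT={a@B0, b@B1, c@B0, e@B0}
  B1:  IN={a@B0, b@B1, c@B0, e@B0}  OUT={a@B0, b@B1, c@B0, e@B0}
  B2:  IN={a@B0, b@B1, c@B0, e@B0}  OUT={a@B0, b@B1, c@B0, d@B2, e@B0}
  B3:  IN={a@B0, b@B1, c@B0, d@B2, e@B0}  OUT={a@B0, b@B1, c@B0, d@B2, e@B0, f@B3}
  B4:  IN={a@B0, b@B1, c@B0, c@B5, d@B2, e@B0, f@B3, f@B4}  OUT={a@B0, b@B1, c@B0, c@B5, d@B2, e@B0, f@B4}
  B5:  IN={a@B0, b@B1, c@B0, c@B5, d@B2, e@B0, f@B4}  OUT={a@B0, b@B1, c@B5, d@B2, e@B0, f@B4}
  B6:  IN={a@B0, b@B1, c@B0, c@B5, d@B2, e@B0, f@B4}  OUT={a@B0, b@B1, c@B0, c@B5, d@B2, e@B6, f@B4}
  B7:  IN={a@B0, b@B1, c@B0, c@B5, d@B2, e@B6, f@B4}  OUT={a@B7, b@B1, c@B7, d@B2, e@B6, f@B4}

Merge at B6: IN[B6] = OUT[B1] ⊔ OUT[B5] = {a@B0, b@B1, c@B0, c@B5, d@B2, e@B0, f@B4}
Applying B6's transfer function to that IN value gives OUT[B6] (row B6 above).

Answer: {a@B0, b@B1, c@B0, c@B5, d@B2, e@B6, f@B4}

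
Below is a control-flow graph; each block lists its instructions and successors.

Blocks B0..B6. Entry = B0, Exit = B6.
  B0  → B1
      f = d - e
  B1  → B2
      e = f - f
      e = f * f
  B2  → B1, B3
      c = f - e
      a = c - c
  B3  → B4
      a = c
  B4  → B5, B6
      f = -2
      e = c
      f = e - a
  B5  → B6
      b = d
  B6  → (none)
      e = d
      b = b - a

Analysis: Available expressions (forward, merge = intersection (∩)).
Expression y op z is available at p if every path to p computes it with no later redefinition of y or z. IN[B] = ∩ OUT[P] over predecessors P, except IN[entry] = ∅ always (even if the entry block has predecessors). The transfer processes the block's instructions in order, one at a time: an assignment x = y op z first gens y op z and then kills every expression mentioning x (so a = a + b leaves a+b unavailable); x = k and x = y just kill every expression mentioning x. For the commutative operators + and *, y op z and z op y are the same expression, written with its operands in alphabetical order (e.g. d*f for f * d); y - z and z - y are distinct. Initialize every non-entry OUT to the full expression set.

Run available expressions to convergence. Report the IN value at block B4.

Answer: {c-c, f*f, f-e, f-f}

Trace:
Per-block solution:
  B0:  IN={}  OUT={d-e}
  B1:  IN={}  OUT={f*f, f-f}
  B2:  IN={f*f, f-f}  OUT={c-c, f*f, f-e, f-f}
  B3:  IN={c-c, f*f, f-e, f-f}  OUT={c-c, f*f, f-e, f-f}
  B4:  IN={c-c, f*f, f-e, f-f}  OUT={c-c, e-a}
  B5:  IN={c-c, e-a}  OUT={c-c, e-a}
  B6:  IN={c-c, e-a}  OUT={c-c}

Merge at B4: IN[B4] = OUT[B3] = {c-c, f*f, f-e, f-f}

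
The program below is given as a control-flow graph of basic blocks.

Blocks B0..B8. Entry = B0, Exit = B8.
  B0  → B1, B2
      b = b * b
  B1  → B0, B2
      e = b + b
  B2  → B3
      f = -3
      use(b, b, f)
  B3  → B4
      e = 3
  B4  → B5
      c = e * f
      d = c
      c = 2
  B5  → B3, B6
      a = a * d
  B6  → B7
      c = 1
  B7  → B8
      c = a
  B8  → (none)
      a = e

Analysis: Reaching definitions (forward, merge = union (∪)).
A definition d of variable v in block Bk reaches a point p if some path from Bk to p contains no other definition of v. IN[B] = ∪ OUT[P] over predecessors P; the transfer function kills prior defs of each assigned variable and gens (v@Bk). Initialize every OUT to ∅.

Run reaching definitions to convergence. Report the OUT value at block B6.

Answer: {a@B5, b@B0, c@B6, d@B4, e@B3, f@B2}

Working:
Per-block solution:
  B0:   IN={b@B0, e@B1}   OUT={b@B0, e@B1}
  B1:   IN={b@B0, e@B1}   OUT={b@B0, e@B1}
  B2:   IN={b@B0, e@B1}   OUT={b@B0, e@B1, f@B2}
  B3:   IN={a@B5, b@B0, c@B4, d@B4, e@B1, e@B3, f@B2}   OUT={a@B5, b@B0, c@B4, d@B4, e@B3, f@B2}
  B4:   IN={a@B5, b@B0, c@B4, d@B4, e@B3, f@B2}   OUT={a@B5, b@B0, c@B4, d@B4, e@B3, f@B2}
  B5:   IN={a@B5, b@B0, c@B4, d@B4, e@B3, f@B2}   OUT={a@B5, b@B0, c@B4, d@B4, e@B3, f@B2}
  B6:   IN={a@B5, b@B0, c@B4, d@B4, e@B3, f@B2}   OUT={a@B5, b@B0, c@B6, d@B4, e@B3, f@B2}
  B7:   IN={a@B5, b@B0, c@B6, d@B4, e@B3, f@B2}   OUT={a@B5, b@B0, c@B7, d@B4, e@B3, f@B2}
  B8:   IN={a@B5, b@B0, c@B7, d@B4, e@B3, f@B2}   OUT={a@B8, b@B0, c@B7, d@B4, e@B3, f@B2}

Merge at B6: IN[B6] = OUT[B5] = {a@B5, b@B0, c@B4, d@B4, e@B3, f@B2}
Applying B6's transfer function to that IN value gives OUT[B6] (row B6 above).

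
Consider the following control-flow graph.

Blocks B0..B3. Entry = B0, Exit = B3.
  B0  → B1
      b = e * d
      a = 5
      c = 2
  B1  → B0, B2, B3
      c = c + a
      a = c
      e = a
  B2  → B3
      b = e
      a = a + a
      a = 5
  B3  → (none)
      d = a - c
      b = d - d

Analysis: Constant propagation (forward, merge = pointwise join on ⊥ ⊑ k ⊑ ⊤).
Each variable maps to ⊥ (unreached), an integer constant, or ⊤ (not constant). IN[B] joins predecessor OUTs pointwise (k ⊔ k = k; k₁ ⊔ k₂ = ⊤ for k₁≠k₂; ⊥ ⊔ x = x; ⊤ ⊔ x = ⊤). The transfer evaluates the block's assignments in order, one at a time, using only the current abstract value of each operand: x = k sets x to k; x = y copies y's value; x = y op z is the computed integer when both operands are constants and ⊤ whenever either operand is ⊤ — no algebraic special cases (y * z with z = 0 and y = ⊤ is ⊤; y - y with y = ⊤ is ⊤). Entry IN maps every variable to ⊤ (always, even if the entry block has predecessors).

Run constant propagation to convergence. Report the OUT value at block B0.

Converged values:
  B0: | IN=(all ⊤) | OUT={a:5, c:2; rest ⊤}
  B1: | IN={a:5, c:2; rest ⊤} | OUT={a:7, c:7, e:7; rest ⊤}
  B2: | IN={a:7, c:7, e:7; rest ⊤} | OUT={a:5, b:7, c:7, e:7; rest ⊤}
  B3: | IN={c:7, e:7; rest ⊤} | OUT={c:7, e:7; rest ⊤}

Merge at B0 (entry node, so the boundary value (all ⊤) is joined with the incoming edge(s)): IN[B0] = (all ⊤) ⊔ OUT[B1] = {a: ⊤, b: ⊤, c: ⊤, d: ⊤, e: ⊤, f: ⊤}
Applying B0's transfer function to that IN value gives OUT[B0] (row B0 above).

Answer: {a: 5, b: ⊤, c: 2, d: ⊤, e: ⊤, f: ⊤}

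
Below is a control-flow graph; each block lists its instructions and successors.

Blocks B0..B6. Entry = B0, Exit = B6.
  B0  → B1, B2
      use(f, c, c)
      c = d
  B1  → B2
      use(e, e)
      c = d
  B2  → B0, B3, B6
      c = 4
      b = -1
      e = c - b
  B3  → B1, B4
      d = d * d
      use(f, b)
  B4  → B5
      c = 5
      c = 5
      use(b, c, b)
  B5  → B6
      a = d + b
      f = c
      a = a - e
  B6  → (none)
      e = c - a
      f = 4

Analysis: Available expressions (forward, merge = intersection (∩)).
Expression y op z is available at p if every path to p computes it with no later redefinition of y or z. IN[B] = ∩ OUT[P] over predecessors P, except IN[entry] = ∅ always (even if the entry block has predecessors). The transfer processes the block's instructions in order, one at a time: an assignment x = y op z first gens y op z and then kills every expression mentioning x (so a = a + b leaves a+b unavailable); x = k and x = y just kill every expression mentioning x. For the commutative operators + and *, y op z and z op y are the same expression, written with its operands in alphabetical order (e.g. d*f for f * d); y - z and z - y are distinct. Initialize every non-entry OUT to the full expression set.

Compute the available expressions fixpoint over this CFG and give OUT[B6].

Per-block solution:
  B0: | IN={} | OUT={}
  B1: | IN={} | OUT={}
  B2: | IN={} | OUT={c-b}
  B3: | IN={c-b} | OUT={c-b}
  B4: | IN={c-b} | OUT={}
  B5: | IN={} | OUT={b+d}
  B6: | IN={} | OUT={c-a}

Merge at B6: IN[B6] = OUT[B2] ∩ OUT[B5] = {}
Applying B6's transfer function to that IN value gives OUT[B6] (row B6 above).

Answer: {c-a}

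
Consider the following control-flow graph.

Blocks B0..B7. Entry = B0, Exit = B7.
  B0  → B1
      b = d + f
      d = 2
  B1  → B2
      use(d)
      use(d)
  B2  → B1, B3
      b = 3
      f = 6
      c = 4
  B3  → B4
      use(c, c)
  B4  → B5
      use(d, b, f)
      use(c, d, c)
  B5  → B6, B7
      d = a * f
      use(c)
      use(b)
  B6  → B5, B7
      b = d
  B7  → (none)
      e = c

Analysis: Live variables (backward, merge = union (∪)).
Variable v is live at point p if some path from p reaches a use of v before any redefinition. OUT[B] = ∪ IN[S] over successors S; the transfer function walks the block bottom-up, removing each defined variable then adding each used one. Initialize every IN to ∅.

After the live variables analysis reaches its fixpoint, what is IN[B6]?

Answer: {a, c, d, f}

Working:
Per-block solution:
  B0:  IN={a, d, f}  OUT={a, d}
  B1:  IN={a, d}  OUT={a, d}
  B2:  IN={a, d}  OUT={a, b, c, d, f}
  B3:  IN={a, b, c, d, f}  OUT={a, b, c, d, f}
  B4:  IN={a, b, c, d, f}  OUT={a, b, c, f}
  B5:  IN={a, b, c, f}  OUT={a, c, d, f}
  B6:  IN={a, c, d, f}  OUT={a, b, c, f}
  B7:  IN={c}  OUT={}

Merge at B6: OUT[B6] = IN[B5] ⊔ IN[B7] = {a, b, c, f}
Applying B6's transfer function to that OUT value gives IN[B6] (row B6 above).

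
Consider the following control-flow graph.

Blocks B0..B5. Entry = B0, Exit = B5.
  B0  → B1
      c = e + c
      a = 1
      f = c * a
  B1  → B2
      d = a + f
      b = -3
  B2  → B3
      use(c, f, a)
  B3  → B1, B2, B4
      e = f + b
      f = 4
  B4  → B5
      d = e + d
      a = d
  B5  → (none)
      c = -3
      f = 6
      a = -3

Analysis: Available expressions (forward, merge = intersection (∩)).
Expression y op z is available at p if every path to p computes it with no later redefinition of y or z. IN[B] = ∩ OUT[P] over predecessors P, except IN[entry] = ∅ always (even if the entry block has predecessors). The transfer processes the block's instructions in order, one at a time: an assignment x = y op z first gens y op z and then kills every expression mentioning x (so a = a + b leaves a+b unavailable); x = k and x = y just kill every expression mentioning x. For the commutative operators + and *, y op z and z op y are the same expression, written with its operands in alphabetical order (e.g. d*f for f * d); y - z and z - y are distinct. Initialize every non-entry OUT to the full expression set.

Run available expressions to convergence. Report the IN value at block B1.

Answer: {a*c}

Working:
Fixpoint table:
  B0:   IN={}   OUT={a*c}
  B1:   IN={a*c}   OUT={a*c, a+f}
  B2:   IN={a*c}   OUT={a*c}
  B3:   IN={a*c}   OUT={a*c}
  B4:   IN={a*c}   OUT={}
  B5:   IN={}   OUT={}

Merge at B1: IN[B1] = OUT[B0] ∩ OUT[B3] = {a*c}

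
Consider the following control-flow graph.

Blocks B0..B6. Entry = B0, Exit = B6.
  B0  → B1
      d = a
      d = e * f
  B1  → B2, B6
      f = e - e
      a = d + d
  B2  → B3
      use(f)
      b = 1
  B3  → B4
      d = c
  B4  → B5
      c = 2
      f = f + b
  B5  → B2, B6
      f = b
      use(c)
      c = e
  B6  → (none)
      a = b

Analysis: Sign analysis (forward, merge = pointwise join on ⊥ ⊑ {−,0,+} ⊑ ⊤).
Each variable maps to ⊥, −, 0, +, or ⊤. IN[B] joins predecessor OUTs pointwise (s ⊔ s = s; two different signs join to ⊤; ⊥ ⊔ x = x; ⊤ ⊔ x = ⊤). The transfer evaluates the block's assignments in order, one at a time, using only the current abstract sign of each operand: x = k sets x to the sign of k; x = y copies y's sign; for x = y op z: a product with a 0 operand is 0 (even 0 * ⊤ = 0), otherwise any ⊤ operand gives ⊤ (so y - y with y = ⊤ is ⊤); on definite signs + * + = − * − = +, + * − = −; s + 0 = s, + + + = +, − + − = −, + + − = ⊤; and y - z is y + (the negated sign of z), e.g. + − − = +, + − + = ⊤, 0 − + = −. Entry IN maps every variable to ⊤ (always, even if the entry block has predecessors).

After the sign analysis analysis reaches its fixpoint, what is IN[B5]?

Per-block solution:
  B0: | IN=(all ⊤) | OUT=(all ⊤)
  B1: | IN=(all ⊤) | OUT=(all ⊤)
  B2: | IN=(all ⊤) | OUT={b:+; rest ⊤}
  B3: | IN={b:+; rest ⊤} | OUT={b:+; rest ⊤}
  B4: | IN={b:+; rest ⊤} | OUT={b:+, c:+; rest ⊤}
  B5: | IN={b:+, c:+; rest ⊤} | OUT={b:+, f:+; rest ⊤}
  B6: | IN=(all ⊤) | OUT=(all ⊤)

Merge at B5: IN[B5] = OUT[B4] = {a: ⊤, b: +, c: +, d: ⊤, e: ⊤, f: ⊤}

Answer: {a: ⊤, b: +, c: +, d: ⊤, e: ⊤, f: ⊤}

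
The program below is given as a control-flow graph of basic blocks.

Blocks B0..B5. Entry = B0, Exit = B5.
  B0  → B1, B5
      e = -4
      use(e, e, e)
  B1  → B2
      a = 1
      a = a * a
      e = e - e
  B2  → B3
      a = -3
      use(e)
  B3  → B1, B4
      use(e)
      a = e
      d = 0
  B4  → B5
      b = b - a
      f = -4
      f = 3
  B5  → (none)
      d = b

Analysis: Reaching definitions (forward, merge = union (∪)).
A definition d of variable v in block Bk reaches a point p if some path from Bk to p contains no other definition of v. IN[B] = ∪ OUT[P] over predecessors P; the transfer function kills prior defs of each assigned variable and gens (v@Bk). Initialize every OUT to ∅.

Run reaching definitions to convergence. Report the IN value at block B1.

Answer: {a@B3, d@B3, e@B0, e@B1}

Derivation:
Fixpoint table:
  B0:   IN={}   OUT={e@B0}
  B1:   IN={a@B3, d@B3, e@B0, e@B1}   OUT={a@B1, d@B3, e@B1}
  B2:   IN={a@B1, d@B3, e@B1}   OUT={a@B2, d@B3, e@B1}
  B3:   IN={a@B2, d@B3, e@B1}   OUT={a@B3, d@B3, e@B1}
  B4:   IN={a@B3, d@B3, e@B1}   OUT={a@B3, b@B4, d@B3, e@B1, f@B4}
  B5:   IN={a@B3, b@B4, d@B3, e@B0, e@B1, f@B4}   OUT={a@B3, b@B4, d@B5, e@B0, e@B1, f@B4}

Merge at B1: IN[B1] = OUT[B0] ⊔ OUT[B3] = {a@B3, d@B3, e@B0, e@B1}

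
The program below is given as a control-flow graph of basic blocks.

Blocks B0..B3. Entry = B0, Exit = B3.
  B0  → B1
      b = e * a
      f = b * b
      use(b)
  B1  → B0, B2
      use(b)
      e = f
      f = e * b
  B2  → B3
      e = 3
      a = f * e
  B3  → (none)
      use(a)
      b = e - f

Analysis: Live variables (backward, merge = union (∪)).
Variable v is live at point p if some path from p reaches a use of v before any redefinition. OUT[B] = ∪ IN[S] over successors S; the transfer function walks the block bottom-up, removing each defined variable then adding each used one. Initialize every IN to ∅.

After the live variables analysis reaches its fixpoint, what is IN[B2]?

Answer: {f}

Working:
Per-block solution:
  B0:   IN={a, e}   OUT={a, b, f}
  B1:   IN={a, b, f}   OUT={a, e, f}
  B2:   IN={f}   OUT={a, e, f}
  B3:   IN={a, e, f}   OUT={}

Merge at B2: OUT[B2] = IN[B3] = {a, e, f}
Applying B2's transfer function to that OUT value gives IN[B2] (row B2 above).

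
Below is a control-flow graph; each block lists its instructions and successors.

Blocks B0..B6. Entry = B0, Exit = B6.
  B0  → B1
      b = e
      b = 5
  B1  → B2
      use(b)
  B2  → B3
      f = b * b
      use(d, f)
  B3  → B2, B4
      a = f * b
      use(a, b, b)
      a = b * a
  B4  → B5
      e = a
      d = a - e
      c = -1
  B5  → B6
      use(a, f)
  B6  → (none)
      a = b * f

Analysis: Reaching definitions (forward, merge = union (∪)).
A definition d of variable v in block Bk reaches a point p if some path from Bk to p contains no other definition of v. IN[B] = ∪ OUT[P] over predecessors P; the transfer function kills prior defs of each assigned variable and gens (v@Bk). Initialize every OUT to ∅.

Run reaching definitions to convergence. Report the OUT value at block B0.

Answer: {b@B0}

Trace:
Converged values:
  B0:   IN={}   OUT={b@B0}
  B1:   IN={b@B0}   OUT={b@B0}
  B2:   IN={a@B3, b@B0, f@B2}   OUT={a@B3, b@B0, f@B2}
  B3:   IN={a@B3, b@B0, f@B2}   OUT={a@B3, b@B0, f@B2}
  B4:   IN={a@B3, b@B0, f@B2}   OUT={a@B3, b@B0, c@B4, d@B4, e@B4, f@B2}
  B5:   IN={a@B3, b@B0, c@B4, d@B4, e@B4, f@B2}   OUT={a@B3, b@B0, c@B4, d@B4, e@B4, f@B2}
  B6:   IN={a@B3, b@B0, c@B4, d@B4, e@B4, f@B2}   OUT={a@B6, b@B0, c@B4, d@B4, e@B4, f@B2}

B0 is the boundary node: IN[B0] = {}
Applying B0's transfer function to that IN value gives OUT[B0] (row B0 above).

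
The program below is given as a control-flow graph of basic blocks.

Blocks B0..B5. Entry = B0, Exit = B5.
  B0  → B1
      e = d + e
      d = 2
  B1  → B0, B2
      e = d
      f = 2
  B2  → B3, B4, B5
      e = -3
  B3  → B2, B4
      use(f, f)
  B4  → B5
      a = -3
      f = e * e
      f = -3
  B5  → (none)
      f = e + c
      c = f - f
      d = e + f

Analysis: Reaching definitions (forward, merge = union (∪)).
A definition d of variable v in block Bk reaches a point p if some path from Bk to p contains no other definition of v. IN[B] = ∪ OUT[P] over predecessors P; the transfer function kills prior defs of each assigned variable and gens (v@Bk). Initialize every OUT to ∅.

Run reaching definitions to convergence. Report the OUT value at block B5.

Per-block solution:
  B0:   IN={d@B0, e@B1, f@B1}   OUT={d@B0, e@B0, f@B1}
  B1:   IN={d@B0, e@B0, f@B1}   OUT={d@B0, e@B1, f@B1}
  B2:   IN={d@B0, e@B1, e@B2, f@B1}   OUT={d@B0, e@B2, f@B1}
  B3:   IN={d@B0, e@B2, f@B1}   OUT={d@B0, e@B2, f@B1}
  B4:   IN={d@B0, e@B2, f@B1}   OUT={a@B4, d@B0, e@B2, f@B4}
  B5:   IN={a@B4, d@B0, e@B2, f@B1, f@B4}   OUT={a@B4, c@B5, d@B5, e@B2, f@B5}

Merge at B5: IN[B5] = OUT[B2] ⊔ OUT[B4] = {a@B4, d@B0, e@B2, f@B1, f@B4}
Applying B5's transfer function to that IN value gives OUT[B5] (row B5 above).

Answer: {a@B4, c@B5, d@B5, e@B2, f@B5}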